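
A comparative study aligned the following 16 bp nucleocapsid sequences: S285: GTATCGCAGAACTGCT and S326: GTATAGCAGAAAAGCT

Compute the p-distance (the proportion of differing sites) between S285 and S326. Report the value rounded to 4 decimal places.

Differing sites — 5:C/A; 12:C/A; 13:T/A.
There are 3 differences over 16 sites, so p = 3/16 = 0.1875.

0.1875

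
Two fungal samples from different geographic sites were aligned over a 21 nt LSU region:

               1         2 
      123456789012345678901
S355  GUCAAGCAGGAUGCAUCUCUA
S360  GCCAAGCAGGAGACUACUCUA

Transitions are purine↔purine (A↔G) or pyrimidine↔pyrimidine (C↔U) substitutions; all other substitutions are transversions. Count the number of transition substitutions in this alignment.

Differing sites — 2:U/C (Ti); 12:U/G (Tv); 13:G/A (Ti); 15:A/U (Tv); 16:U/A (Tv).
Of the 5 differences, 2 transitions and 3 transversions, so the answer is 2.

2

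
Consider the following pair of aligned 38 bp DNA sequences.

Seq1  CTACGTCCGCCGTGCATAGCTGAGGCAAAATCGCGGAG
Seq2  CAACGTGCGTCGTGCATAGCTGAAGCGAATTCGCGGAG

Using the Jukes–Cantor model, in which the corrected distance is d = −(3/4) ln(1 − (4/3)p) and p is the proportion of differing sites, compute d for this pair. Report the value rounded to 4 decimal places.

0.1773

Differing sites — 2:T/A; 7:C/G; 10:C/T; 24:G/A; 27:A/G; 30:A/T.
p = 6/38 = 0.157895.
d = −0.75 · ln(1 − (4/3)·0.157895) = −0.75 · ln(0.789473) = −0.75 · (-0.236390) = 0.1773.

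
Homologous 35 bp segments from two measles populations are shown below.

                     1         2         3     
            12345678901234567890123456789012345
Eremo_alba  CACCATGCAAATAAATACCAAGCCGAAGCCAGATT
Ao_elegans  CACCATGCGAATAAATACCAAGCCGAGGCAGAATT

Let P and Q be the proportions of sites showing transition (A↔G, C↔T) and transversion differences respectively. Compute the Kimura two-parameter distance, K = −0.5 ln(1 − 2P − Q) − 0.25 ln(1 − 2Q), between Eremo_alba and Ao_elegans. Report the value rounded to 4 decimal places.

The sequences differ at positions 9 (A/G, transition), 27 (A/G, transition), 30 (C/A, transversion), 31 (A/G, transition), 32 (G/A, transition).
Of the 5 differences, 4 transitions and 1 transversion over 35 sites: P = 4/35 = 0.114286, Q = 1/35 = 0.028571.
d = −0.5·ln(0.742857) − 0.25·ln(0.942858) = −0.5·(-0.297252) − 0.25·(-0.058840) = 0.1633.

0.1633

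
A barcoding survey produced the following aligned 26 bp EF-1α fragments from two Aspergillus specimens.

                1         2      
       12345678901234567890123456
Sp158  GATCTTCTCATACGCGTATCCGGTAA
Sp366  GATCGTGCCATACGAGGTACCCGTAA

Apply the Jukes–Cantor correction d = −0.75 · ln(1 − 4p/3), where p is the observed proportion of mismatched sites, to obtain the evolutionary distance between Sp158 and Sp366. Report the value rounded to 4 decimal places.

The sequences differ at positions 5 (T/G), 7 (C/G), 8 (T/C), 15 (C/A), 17 (T/G), 18 (A/T), 19 (T/A), 22 (G/C).
p = 8/26 = 0.307692.
d = −0.75 · ln(1 − (4/3)·0.307692) = −0.75 · ln(0.589744) = −0.75 · (-0.528067) = 0.3961.

0.3961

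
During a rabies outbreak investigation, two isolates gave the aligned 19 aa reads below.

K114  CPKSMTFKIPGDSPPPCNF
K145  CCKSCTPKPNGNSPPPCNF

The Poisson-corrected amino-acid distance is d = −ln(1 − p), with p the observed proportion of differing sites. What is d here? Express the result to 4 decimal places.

The sequences differ at positions 2 (P/C), 5 (M/C), 7 (F/P), 9 (I/P), 10 (P/N), 12 (D/N).
p = 6/19 = 0.315789.
d = −ln(1 − 0.315789) = −ln(0.684211) = 0.3795.

0.3795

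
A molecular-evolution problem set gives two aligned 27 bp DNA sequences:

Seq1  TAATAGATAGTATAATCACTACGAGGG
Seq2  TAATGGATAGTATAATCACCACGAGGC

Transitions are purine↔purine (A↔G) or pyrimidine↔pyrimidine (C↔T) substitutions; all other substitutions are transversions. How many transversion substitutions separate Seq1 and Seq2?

1

The sequences differ at positions 5 (A/G, transition), 20 (T/C, transition), 27 (G/C, transversion).
Of the 3 differences, 2 transitions and 1 transversion, so the answer is 1.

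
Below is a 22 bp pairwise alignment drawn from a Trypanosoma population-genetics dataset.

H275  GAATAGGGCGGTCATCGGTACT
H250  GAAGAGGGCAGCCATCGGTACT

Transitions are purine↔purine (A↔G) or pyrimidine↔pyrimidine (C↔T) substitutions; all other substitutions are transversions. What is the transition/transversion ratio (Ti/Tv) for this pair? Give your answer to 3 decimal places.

2.000

The sequences differ at positions 4 (T/G, transversion), 10 (G/A, transition), 12 (T/C, transition).
Of the 3 differences, 2 transitions and 1 transversion, so Ti/Tv = 2/1 = 2.000.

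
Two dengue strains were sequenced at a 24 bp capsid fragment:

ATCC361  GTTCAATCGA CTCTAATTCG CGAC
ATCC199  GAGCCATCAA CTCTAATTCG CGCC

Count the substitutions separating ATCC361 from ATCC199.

5

The sequences differ at positions 2 (T/A), 3 (T/G), 5 (A/C), 9 (G/A), 23 (A/C).
That gives 5 mismatches out of 24 aligned sites, so the Hamming distance is 5.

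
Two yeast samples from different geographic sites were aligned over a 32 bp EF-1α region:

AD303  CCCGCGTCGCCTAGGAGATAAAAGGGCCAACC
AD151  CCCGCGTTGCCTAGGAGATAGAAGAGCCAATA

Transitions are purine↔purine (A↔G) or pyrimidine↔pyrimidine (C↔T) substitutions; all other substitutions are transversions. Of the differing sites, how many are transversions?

The sequences differ at positions 8 (C/T, transition), 21 (A/G, transition), 25 (G/A, transition), 31 (C/T, transition), 32 (C/A, transversion).
Of the 5 differences, 4 transitions and 1 transversion, so the answer is 1.

1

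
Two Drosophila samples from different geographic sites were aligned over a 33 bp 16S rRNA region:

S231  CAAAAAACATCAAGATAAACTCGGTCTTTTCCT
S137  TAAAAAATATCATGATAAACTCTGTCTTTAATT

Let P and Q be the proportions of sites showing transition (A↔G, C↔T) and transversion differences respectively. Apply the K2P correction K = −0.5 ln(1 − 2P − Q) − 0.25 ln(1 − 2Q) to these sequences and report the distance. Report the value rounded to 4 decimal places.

0.2499

Mismatches occur at site 1 (C↔T, transition), site 8 (C↔T, transition), site 13 (A↔T, transversion), site 23 (G↔T, transversion), site 30 (T↔A, transversion), site 31 (C↔A, transversion), site 32 (C↔T, transition).
Of the 7 differences, 3 transitions and 4 transversions over 33 sites: P = 3/33 = 0.090909, Q = 4/33 = 0.121212.
d = −0.5·ln(0.696970) − 0.25·ln(0.757576) = −0.5·(-0.361013) − 0.25·(-0.277631) = 0.2499.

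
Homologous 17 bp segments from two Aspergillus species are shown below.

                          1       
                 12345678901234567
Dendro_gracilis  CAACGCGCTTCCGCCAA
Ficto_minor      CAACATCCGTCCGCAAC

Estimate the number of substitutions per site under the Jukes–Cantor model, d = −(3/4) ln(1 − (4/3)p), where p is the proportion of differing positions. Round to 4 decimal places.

0.4770

Mismatches occur at site 5 (G→A), site 6 (C→T), site 7 (G→C), site 9 (T→G), site 15 (C→A), site 17 (A→C).
p = 6/17 = 0.352941.
d = −0.75 · ln(1 − (4/3)·0.352941) = −0.75 · ln(0.529412) = −0.75 · (-0.635988) = 0.4770.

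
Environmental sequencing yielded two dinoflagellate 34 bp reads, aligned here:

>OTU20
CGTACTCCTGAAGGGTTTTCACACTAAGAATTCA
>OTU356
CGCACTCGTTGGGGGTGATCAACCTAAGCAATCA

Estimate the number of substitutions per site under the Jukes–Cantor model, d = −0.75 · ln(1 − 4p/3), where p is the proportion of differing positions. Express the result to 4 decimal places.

Differing sites — 3:T/C; 8:C/G; 10:G/T; 11:A/G; 12:A/G; 17:T/G; 18:T/A; 22:C/A; 23:A/C; 29:A/C; 31:T/A.
p = 11/34 = 0.323529.
d = −0.75 · ln(1 − (4/3)·0.323529) = −0.75 · ln(0.568628) = −0.75 · (-0.564529) = 0.4234.

0.4234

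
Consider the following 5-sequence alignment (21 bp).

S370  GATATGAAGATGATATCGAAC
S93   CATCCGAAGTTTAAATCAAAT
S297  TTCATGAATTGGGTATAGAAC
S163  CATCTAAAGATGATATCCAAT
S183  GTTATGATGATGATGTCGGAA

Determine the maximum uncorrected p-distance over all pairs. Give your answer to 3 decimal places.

0.619

Pairwise Hamming distances:
  S370 vs S93: 8
  S370 vs S297: 8
  S370 vs S163: 5
  S370 vs S183: 5
  S93 vs S297: 13
  S93 vs S163: 6
  S93 vs S183: 12
  S297 vs S163: 12
  S297 vs S183: 11
  S163 vs S183: 9
The largest is 13 mismatches, between S93 and S297; p = 13/21 = 0.619.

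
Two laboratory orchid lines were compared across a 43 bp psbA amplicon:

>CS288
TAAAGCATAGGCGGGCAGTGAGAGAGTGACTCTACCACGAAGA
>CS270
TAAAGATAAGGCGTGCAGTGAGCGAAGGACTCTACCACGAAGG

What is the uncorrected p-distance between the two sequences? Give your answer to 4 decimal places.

Mismatches occur at site 6 (C↔A), site 7 (A↔T), site 8 (T↔A), site 14 (G↔T), site 23 (A↔C), site 26 (G↔A), site 27 (T↔G), site 43 (A↔G).
There are 8 differences over 43 sites, so p = 8/43 = 0.1860.

0.1860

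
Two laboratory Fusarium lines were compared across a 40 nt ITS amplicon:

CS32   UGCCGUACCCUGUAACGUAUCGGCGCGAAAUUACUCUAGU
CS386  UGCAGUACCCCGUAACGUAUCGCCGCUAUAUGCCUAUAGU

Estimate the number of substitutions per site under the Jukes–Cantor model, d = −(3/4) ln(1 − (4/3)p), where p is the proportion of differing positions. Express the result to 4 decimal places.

Mismatches occur at site 4 (C/A), site 11 (U/C), site 23 (G/C), site 27 (G/U), site 29 (A/U), site 32 (U/G), site 33 (A/C), site 36 (C/A).
p = 8/40 = 0.200000.
d = −0.75 · ln(1 − (4/3)·0.200000) = −0.75 · ln(0.733333) = −0.75 · (-0.310155) = 0.2326.

0.2326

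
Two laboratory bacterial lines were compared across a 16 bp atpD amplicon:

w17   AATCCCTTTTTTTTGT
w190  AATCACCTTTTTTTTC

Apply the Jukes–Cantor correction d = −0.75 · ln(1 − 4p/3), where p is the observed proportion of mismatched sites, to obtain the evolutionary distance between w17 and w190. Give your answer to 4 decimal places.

The sequences differ at positions 5 (C/A), 7 (T/C), 15 (G/T), 16 (T/C).
p = 4/16 = 0.250000.
d = −0.75 · ln(1 − (4/3)·0.250000) = −0.75 · ln(0.666667) = −0.75 · (-0.405465) = 0.3041.

0.3041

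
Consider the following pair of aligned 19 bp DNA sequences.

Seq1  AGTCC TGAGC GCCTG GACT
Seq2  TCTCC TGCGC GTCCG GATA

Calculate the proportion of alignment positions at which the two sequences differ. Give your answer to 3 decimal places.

0.368

Mismatches occur at site 1 (A→T), site 2 (G→C), site 8 (A→C), site 12 (C→T), site 14 (T→C), site 18 (C→T), site 19 (T→A).
There are 7 differences over 19 sites, so p = 7/19 = 0.368.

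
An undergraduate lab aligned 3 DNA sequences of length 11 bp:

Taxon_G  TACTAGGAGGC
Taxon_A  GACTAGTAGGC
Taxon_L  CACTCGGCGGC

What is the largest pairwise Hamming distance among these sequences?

4

Pairwise Hamming distances:
  Taxon_G vs Taxon_A: 2
  Taxon_G vs Taxon_L: 3
  Taxon_A vs Taxon_L: 4
The largest is 4, between Taxon_A and Taxon_L.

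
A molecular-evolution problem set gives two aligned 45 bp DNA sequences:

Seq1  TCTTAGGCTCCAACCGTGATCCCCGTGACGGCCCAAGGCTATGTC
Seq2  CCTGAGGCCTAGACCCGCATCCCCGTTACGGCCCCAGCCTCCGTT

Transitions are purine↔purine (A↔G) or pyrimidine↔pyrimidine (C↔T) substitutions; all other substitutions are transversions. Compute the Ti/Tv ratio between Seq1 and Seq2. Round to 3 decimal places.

0.667

The sequences differ at positions 1 (T/C, transition), 4 (T/G, transversion), 9 (T/C, transition), 10 (C/T, transition), 11 (C/A, transversion), 12 (A/G, transition), 16 (G/C, transversion), 17 (T/G, transversion), 18 (G/C, transversion), 27 (G/T, transversion), 35 (A/C, transversion), 38 (G/C, transversion), 41 (A/C, transversion), 42 (T/C, transition), 45 (C/T, transition).
Of the 15 differences, 6 transitions and 9 transversions, so Ti/Tv = 6/9 = 0.667.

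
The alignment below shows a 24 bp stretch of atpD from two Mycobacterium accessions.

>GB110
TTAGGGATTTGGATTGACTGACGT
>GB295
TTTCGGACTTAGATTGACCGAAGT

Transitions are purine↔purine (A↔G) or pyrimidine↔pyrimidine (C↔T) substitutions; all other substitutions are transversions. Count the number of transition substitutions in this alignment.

Differing sites — 3:A/T (Tv); 4:G/C (Tv); 8:T/C (Ti); 11:G/A (Ti); 19:T/C (Ti); 22:C/A (Tv).
Of the 6 differences, 3 transitions and 3 transversions, so the answer is 3.

3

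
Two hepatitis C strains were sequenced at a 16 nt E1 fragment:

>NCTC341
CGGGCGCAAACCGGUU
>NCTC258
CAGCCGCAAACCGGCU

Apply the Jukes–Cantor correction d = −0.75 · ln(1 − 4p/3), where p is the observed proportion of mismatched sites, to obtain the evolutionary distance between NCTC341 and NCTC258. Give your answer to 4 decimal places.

0.2158

Mismatches occur at site 2 (G/A), site 4 (G/C), site 15 (U/C).
p = 3/16 = 0.187500.
d = −0.75 · ln(1 − (4/3)·0.187500) = −0.75 · ln(0.750000) = −0.75 · (-0.287682) = 0.2158.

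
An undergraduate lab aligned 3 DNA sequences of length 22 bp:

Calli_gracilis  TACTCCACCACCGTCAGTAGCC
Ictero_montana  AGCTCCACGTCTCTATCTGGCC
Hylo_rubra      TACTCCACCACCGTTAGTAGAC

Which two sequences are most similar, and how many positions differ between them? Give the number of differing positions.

Pairwise Hamming distances:
  Calli_gracilis vs Ictero_montana: 10
  Calli_gracilis vs Hylo_rubra: 2
  Ictero_montana vs Hylo_rubra: 11
The smallest is 2, between Calli_gracilis and Hylo_rubra.

2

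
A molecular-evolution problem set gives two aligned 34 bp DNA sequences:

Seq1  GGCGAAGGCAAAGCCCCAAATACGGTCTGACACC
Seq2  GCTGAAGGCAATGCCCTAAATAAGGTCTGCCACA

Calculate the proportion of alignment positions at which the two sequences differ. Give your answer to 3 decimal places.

The sequences differ at positions 2 (G/C), 3 (C/T), 12 (A/T), 17 (C/T), 23 (C/A), 30 (A/C), 34 (C/A).
There are 7 differences over 34 sites, so p = 7/34 = 0.206.

0.206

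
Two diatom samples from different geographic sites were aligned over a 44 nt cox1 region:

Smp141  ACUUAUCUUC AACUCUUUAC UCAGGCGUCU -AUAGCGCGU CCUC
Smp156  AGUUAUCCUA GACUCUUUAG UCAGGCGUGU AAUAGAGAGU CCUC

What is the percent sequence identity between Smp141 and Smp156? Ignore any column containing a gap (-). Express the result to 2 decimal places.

81.40%

Excluding the 1 gap column leaves 43 comparable sites.
Mismatches occur at site 2 (C→G), site 8 (U→C), site 10 (C→A), site 11 (A→G), site 20 (C→G), site 29 (C→G), site 36 (C→A), site 38 (C→A).
35 of the 43 comparable sites match, so the percent identity is 35/43 × 100 = 81.40%.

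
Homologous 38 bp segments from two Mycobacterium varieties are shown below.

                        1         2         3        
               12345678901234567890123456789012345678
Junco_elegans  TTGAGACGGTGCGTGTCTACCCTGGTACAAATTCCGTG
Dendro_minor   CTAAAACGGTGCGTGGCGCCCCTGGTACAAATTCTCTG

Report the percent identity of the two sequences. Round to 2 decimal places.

Mismatches occur at site 1 (T→C), site 3 (G→A), site 5 (G→A), site 16 (T→G), site 18 (T→G), site 19 (A→C), site 35 (C→T), site 36 (G→C).
30 of the 38 sites match, so the percent identity is 30/38 × 100 = 78.95%.

78.95%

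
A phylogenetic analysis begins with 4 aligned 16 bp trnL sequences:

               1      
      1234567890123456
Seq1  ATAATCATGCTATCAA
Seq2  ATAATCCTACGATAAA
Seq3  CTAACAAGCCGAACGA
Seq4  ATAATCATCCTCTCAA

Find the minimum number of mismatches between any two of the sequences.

2

Pairwise Hamming distances:
  Seq1 vs Seq2: 4
  Seq1 vs Seq3: 8
  Seq1 vs Seq4: 2
  Seq2 vs Seq3: 9
  Seq2 vs Seq4: 5
  Seq3 vs Seq4: 8
The smallest is 2, between Seq1 and Seq4.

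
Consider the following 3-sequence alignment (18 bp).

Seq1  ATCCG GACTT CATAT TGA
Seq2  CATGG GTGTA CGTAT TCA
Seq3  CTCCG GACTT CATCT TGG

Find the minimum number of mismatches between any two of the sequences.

3

Pairwise Hamming distances:
  Seq1 vs Seq2: 9
  Seq1 vs Seq3: 3
  Seq2 vs Seq3: 10
The smallest is 3, between Seq1 and Seq3.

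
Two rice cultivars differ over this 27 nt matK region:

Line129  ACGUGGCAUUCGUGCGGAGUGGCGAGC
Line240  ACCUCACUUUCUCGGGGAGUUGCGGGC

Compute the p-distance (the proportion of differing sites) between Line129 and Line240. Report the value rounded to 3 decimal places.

0.333

The sequences differ at positions 3 (G/C), 5 (G/C), 6 (G/A), 8 (A/U), 12 (G/U), 13 (U/C), 15 (C/G), 21 (G/U), 25 (A/G).
There are 9 differences over 27 sites, so p = 9/27 = 0.333.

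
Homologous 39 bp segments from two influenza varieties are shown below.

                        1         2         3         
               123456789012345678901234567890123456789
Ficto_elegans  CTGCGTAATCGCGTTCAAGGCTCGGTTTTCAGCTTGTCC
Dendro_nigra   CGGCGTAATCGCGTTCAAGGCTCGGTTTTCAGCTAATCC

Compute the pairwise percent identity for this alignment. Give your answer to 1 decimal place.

The sequences differ at positions 2 (T/G), 35 (T/A), 36 (G/A).
36 of the 39 sites match, so the percent identity is 36/39 × 100 = 92.3%.

92.3%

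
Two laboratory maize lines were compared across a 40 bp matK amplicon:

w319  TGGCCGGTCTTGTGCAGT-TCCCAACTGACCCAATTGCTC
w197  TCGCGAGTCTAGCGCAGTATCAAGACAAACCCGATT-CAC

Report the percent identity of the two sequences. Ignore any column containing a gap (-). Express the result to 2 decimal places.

68.42%

Excluding the 2 gap columns leaves 38 comparable sites.
Differing sites — 2:G/C; 5:C/G; 6:G/A; 11:T/A; 13:T/C; 22:C/A; 23:C/A; 24:A/G; 27:T/A; 28:G/A; 33:A/G; 39:T/A.
26 of the 38 comparable sites match, so the percent identity is 26/38 × 100 = 68.42%.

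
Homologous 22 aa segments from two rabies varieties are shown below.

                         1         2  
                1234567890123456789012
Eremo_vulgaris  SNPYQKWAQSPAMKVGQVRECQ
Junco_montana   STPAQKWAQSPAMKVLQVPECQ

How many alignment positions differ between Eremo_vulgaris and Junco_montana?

4

The sequences differ at positions 2 (N/T), 4 (Y/A), 16 (G/L), 19 (R/P).
That gives 4 mismatches out of 22 aligned sites, so the Hamming distance is 4.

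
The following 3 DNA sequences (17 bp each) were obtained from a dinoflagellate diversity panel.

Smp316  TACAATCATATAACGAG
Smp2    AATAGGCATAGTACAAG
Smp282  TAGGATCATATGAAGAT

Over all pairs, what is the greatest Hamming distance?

Pairwise Hamming distances:
  Smp316 vs Smp2: 7
  Smp316 vs Smp282: 5
  Smp2 vs Smp282: 10
The largest is 10, between Smp2 and Smp282.

10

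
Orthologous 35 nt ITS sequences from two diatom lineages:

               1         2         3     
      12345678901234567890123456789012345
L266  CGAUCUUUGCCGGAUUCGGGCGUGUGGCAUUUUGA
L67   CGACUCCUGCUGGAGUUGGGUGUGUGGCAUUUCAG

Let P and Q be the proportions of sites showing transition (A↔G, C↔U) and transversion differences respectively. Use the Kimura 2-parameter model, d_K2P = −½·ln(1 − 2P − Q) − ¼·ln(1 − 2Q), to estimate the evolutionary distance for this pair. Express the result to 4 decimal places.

0.4729

Differing sites — 4:U/C (Ti); 5:C/U (Ti); 6:U/C (Ti); 7:U/C (Ti); 11:C/U (Ti); 15:U/G (Tv); 17:C/U (Ti); 21:C/U (Ti); 33:U/C (Ti); 34:G/A (Ti); 35:A/G (Ti).
Of the 11 differences, 10 transitions and 1 transversion over 35 sites: P = 10/35 = 0.285714, Q = 1/35 = 0.028571.
d = −0.5·ln(0.400001) − 0.25·ln(0.942858) = −0.5·(-0.916288) − 0.25·(-0.058840) = 0.4729.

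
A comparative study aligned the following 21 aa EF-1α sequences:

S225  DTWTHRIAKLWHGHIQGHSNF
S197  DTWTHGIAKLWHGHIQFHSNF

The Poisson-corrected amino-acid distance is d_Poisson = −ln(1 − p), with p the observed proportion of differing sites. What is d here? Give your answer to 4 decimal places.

The sequences differ at positions 6 (R/G), 17 (G/F).
p = 2/21 = 0.095238.
d = −ln(1 − 0.095238) = −ln(0.904762) = 0.1001.

0.1001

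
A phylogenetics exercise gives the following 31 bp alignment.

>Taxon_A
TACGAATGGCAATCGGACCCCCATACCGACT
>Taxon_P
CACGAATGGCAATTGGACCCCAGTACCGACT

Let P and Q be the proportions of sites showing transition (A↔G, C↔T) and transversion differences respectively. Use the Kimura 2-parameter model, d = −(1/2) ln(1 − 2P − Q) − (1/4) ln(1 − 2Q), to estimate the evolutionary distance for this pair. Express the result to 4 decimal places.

0.1446

The sequences differ at positions 1 (T/C, transition), 14 (C/T, transition), 22 (C/A, transversion), 23 (A/G, transition).
Of the 4 differences, 3 transitions and 1 transversion over 31 sites: P = 3/31 = 0.096774, Q = 1/31 = 0.032258.
d = −0.5·ln(0.774194) − 0.25·ln(0.935484) = −0.5·(-0.255933) − 0.25·(-0.066691) = 0.1446.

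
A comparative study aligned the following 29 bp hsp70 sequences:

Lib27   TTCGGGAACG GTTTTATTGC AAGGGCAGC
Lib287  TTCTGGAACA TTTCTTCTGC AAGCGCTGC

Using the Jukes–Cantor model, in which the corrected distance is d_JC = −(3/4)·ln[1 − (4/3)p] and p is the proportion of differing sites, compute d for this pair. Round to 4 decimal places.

The sequences differ at positions 4 (G/T), 10 (G/A), 11 (G/T), 14 (T/C), 16 (A/T), 17 (T/C), 24 (G/C), 27 (A/T).
p = 8/29 = 0.275862.
d = −0.75 · ln(1 − (4/3)·0.275862) = −0.75 · ln(0.632184) = −0.75 · (-0.458575) = 0.3439.

0.3439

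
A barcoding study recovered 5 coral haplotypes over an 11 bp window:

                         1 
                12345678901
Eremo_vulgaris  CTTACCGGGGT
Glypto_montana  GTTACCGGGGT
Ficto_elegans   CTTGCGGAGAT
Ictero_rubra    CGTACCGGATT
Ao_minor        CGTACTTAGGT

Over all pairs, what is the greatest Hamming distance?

6

Pairwise Hamming distances:
  Eremo_vulgaris vs Glypto_montana: 1
  Eremo_vulgaris vs Ficto_elegans: 4
  Eremo_vulgaris vs Ictero_rubra: 3
  Eremo_vulgaris vs Ao_minor: 4
  Glypto_montana vs Ficto_elegans: 5
  Glypto_montana vs Ictero_rubra: 4
  Glypto_montana vs Ao_minor: 5
  Ficto_elegans vs Ictero_rubra: 6
  Ficto_elegans vs Ao_minor: 5
  Ictero_rubra vs Ao_minor: 5
The largest is 6, between Ficto_elegans and Ictero_rubra.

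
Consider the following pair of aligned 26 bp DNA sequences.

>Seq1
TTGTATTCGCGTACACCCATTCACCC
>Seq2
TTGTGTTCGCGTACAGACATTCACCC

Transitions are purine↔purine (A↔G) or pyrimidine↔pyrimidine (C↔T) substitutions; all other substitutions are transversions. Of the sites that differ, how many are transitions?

1

Differing sites — 5:A/G (Ti); 16:C/G (Tv); 17:C/A (Tv).
Of the 3 differences, 1 transition and 2 transversions, so the answer is 1.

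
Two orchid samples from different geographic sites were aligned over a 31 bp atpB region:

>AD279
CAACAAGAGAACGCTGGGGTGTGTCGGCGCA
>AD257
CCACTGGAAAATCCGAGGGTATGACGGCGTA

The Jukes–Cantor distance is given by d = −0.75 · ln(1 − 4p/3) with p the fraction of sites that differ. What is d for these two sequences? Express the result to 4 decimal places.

0.4806

The sequences differ at positions 2 (A/C), 5 (A/T), 6 (A/G), 9 (G/A), 12 (C/T), 13 (G/C), 15 (T/G), 16 (G/A), 21 (G/A), 24 (T/A), 30 (C/T).
p = 11/31 = 0.354839.
d = −0.75 · ln(1 − (4/3)·0.354839) = −0.75 · ln(0.526881) = −0.75 · (-0.640781) = 0.4806.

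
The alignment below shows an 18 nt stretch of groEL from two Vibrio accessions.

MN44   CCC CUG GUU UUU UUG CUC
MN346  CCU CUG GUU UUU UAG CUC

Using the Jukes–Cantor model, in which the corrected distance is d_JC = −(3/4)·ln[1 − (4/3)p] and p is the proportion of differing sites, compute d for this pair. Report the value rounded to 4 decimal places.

Differing sites — 3:C/U; 14:U/A.
p = 2/18 = 0.111111.
d = −0.75 · ln(1 − (4/3)·0.111111) = −0.75 · ln(0.851852) = −0.75 · (-0.160342) = 0.1203.

0.1203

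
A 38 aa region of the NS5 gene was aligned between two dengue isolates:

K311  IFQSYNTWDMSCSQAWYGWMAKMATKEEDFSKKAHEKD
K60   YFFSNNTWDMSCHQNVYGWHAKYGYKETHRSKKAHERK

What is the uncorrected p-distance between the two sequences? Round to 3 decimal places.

0.395

The sequences differ at positions 1 (I/Y), 3 (Q/F), 5 (Y/N), 13 (S/H), 15 (A/N), 16 (W/V), 20 (M/H), 23 (M/Y), 24 (A/G), 25 (T/Y), 28 (E/T), 29 (D/H), 30 (F/R), 37 (K/R), 38 (D/K).
There are 15 differences over 38 sites, so p = 15/38 = 0.395.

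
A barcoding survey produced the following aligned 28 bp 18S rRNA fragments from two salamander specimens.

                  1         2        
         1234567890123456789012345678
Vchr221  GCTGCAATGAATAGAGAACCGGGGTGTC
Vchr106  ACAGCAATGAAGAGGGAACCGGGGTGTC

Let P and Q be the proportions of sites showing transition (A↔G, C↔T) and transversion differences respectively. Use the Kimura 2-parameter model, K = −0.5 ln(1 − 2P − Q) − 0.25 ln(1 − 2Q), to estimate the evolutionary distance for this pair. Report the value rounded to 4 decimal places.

0.1591

Differing sites — 1:G/A (Ti); 3:T/A (Tv); 12:T/G (Tv); 15:A/G (Ti).
Of the 4 differences, 2 transitions and 2 transversions over 28 sites: P = 2/28 = 0.071429, Q = 2/28 = 0.071429.
d = −0.5·ln(0.785713) − 0.25·ln(0.857142) = −0.5·(-0.241164) − 0.25·(-0.154152) = 0.1591.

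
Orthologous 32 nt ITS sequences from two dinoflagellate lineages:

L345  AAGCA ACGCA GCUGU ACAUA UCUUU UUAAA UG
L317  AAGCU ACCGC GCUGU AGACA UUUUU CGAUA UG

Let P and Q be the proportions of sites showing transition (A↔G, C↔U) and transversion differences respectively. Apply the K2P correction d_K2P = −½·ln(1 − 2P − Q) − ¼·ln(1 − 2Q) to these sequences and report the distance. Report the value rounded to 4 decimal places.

0.4045

Mismatches occur at site 5 (A→U, transversion), site 8 (G→C, transversion), site 9 (C→G, transversion), site 10 (A→C, transversion), site 17 (C→G, transversion), site 19 (U→C, transition), site 22 (C→U, transition), site 26 (U→C, transition), site 27 (U→G, transversion), site 29 (A→U, transversion).
Of the 10 differences, 3 transitions and 7 transversions over 32 sites: P = 3/32 = 0.093750, Q = 7/32 = 0.218750.
d = −0.5·ln(0.593750) − 0.25·ln(0.562500) = −0.5·(-0.521297) − 0.25·(-0.575364) = 0.4045.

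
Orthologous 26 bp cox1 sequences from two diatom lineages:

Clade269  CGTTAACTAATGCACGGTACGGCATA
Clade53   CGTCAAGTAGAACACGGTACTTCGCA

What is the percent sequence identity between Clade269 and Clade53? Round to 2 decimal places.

Differing sites — 4:T/C; 7:C/G; 10:A/G; 11:T/A; 12:G/A; 21:G/T; 22:G/T; 24:A/G; 25:T/C.
17 of the 26 sites match, so the percent identity is 17/26 × 100 = 65.38%.

65.38%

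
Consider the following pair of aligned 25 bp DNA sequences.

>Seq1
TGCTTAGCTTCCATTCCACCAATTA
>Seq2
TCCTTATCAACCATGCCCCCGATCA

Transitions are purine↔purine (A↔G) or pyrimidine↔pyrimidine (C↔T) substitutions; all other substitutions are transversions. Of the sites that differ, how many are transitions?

Differing sites — 2:G/C (Tv); 7:G/T (Tv); 9:T/A (Tv); 10:T/A (Tv); 15:T/G (Tv); 18:A/C (Tv); 21:A/G (Ti); 24:T/C (Ti).
Of the 8 differences, 2 transitions and 6 transversions, so the answer is 2.

2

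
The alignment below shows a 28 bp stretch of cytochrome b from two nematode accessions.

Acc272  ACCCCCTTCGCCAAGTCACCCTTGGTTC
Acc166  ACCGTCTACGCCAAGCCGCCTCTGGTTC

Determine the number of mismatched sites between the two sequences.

Mismatches occur at site 4 (C→G), site 5 (C→T), site 8 (T→A), site 16 (T→C), site 18 (A→G), site 21 (C→T), site 22 (T→C).
That gives 7 mismatches out of 28 aligned sites, so the Hamming distance is 7.

7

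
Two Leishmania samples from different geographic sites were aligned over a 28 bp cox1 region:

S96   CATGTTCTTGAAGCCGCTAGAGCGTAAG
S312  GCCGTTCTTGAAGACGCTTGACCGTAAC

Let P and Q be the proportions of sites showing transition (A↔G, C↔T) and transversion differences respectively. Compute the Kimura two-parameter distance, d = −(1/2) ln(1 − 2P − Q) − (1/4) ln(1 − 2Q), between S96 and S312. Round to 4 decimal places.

Mismatches occur at site 1 (C→G, transversion), site 2 (A→C, transversion), site 3 (T→C, transition), site 14 (C→A, transversion), site 19 (A→T, transversion), site 22 (G→C, transversion), site 28 (G→C, transversion).
Of the 7 differences, 1 transition and 6 transversions over 28 sites: P = 1/28 = 0.035714, Q = 6/28 = 0.214286.
d = −0.5·ln(0.714286) − 0.25·ln(0.571428) = −0.5·(-0.336472) − 0.25·(-0.559617) = 0.3081.

0.3081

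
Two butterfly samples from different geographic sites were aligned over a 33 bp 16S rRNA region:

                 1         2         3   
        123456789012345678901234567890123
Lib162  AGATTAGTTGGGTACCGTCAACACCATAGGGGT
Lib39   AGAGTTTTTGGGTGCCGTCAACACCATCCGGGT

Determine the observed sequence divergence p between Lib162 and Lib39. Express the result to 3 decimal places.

Mismatches occur at site 4 (T→G), site 6 (A→T), site 7 (G→T), site 14 (A→G), site 28 (A→C), site 29 (G→C).
There are 6 differences over 33 sites, so p = 6/33 = 0.182.

0.182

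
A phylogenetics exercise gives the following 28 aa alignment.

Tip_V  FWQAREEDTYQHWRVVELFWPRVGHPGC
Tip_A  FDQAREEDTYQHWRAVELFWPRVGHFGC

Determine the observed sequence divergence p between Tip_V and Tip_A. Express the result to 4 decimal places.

0.1071

The sequences differ at positions 2 (W/D), 15 (V/A), 26 (P/F).
There are 3 differences over 28 sites, so p = 3/28 = 0.1071.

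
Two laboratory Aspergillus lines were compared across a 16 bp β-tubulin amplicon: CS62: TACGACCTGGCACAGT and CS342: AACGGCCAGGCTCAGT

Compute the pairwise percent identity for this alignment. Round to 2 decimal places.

75.00%

The sequences differ at positions 1 (T/A), 5 (A/G), 8 (T/A), 12 (A/T).
12 of the 16 sites match, so the percent identity is 12/16 × 100 = 75.00%.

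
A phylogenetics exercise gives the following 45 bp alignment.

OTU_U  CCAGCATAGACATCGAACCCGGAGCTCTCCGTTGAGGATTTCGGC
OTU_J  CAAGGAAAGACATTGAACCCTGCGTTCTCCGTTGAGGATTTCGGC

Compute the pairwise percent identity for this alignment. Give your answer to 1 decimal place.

84.4%

The sequences differ at positions 2 (C/A), 5 (C/G), 7 (T/A), 14 (C/T), 21 (G/T), 23 (A/C), 25 (C/T).
38 of the 45 sites match, so the percent identity is 38/45 × 100 = 84.4%.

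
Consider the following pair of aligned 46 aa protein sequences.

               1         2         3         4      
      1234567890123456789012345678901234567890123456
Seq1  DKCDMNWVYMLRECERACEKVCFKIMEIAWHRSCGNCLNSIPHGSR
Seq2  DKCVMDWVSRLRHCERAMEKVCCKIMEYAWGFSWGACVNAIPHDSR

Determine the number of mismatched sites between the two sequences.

The sequences differ at positions 4 (D/V), 6 (N/D), 9 (Y/S), 10 (M/R), 13 (E/H), 18 (C/M), 23 (F/C), 28 (I/Y), 31 (H/G), 32 (R/F), 34 (C/W), 36 (N/A), 38 (L/V), 40 (S/A), 44 (G/D).
That gives 15 mismatches out of 46 aligned sites, so the Hamming distance is 15.

15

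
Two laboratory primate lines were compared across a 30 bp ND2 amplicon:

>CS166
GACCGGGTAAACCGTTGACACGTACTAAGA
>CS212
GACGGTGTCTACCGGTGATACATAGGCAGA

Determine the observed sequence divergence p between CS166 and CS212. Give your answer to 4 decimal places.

Differing sites — 4:C/G; 6:G/T; 9:A/C; 10:A/T; 15:T/G; 19:C/T; 22:G/A; 25:C/G; 26:T/G; 27:A/C.
There are 10 differences over 30 sites, so p = 10/30 = 0.3333.

0.3333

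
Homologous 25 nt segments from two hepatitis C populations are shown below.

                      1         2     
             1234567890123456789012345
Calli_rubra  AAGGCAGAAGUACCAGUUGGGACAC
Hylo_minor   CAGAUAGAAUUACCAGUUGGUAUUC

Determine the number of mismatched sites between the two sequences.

7

The sequences differ at positions 1 (A/C), 4 (G/A), 5 (C/U), 10 (G/U), 21 (G/U), 23 (C/U), 24 (A/U).
That gives 7 mismatches out of 25 aligned sites, so the Hamming distance is 7.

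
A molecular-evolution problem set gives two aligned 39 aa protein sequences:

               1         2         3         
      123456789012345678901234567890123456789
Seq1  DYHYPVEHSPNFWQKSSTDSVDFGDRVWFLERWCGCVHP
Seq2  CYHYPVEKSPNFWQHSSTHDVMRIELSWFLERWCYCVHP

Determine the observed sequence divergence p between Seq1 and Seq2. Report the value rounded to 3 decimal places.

0.308

The sequences differ at positions 1 (D/C), 8 (H/K), 15 (K/H), 19 (D/H), 20 (S/D), 22 (D/M), 23 (F/R), 24 (G/I), 25 (D/E), 26 (R/L), 27 (V/S), 35 (G/Y).
There are 12 differences over 39 sites, so p = 12/39 = 0.308.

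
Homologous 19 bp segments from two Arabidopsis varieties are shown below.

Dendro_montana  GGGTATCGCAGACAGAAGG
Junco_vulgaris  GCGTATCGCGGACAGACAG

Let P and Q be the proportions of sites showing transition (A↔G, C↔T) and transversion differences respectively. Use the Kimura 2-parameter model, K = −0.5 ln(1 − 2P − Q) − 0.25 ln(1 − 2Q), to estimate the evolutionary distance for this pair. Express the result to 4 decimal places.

The sequences differ at positions 2 (G/C, transversion), 10 (A/G, transition), 17 (A/C, transversion), 18 (G/A, transition).
Of the 4 differences, 2 transitions and 2 transversions over 19 sites: P = 2/19 = 0.105263, Q = 2/19 = 0.105263.
d = −0.5·ln(0.684211) − 0.25·ln(0.789474) = −0.5·(-0.379489) − 0.25·(-0.236388) = 0.2488.

0.2488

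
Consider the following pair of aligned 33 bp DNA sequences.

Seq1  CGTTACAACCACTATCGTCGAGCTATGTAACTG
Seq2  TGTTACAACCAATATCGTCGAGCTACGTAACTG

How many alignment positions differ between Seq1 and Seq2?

Mismatches occur at site 1 (C/T), site 12 (C/A), site 26 (T/C).
That gives 3 mismatches out of 33 aligned sites, so the Hamming distance is 3.

3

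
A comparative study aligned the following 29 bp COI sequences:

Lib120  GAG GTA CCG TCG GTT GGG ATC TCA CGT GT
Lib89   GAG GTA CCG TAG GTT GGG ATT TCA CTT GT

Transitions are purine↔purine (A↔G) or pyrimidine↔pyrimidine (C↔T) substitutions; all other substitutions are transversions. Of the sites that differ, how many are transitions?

1

Differing sites — 11:C/A (Tv); 21:C/T (Ti); 26:G/T (Tv).
Of the 3 differences, 1 transition and 2 transversions, so the answer is 1.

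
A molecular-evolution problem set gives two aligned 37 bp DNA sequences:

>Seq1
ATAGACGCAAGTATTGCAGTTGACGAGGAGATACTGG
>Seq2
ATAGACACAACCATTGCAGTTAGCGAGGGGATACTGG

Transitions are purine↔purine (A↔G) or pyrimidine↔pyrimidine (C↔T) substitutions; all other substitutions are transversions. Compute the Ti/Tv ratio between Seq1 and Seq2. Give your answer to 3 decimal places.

The sequences differ at positions 7 (G/A, transition), 11 (G/C, transversion), 12 (T/C, transition), 22 (G/A, transition), 23 (A/G, transition), 29 (A/G, transition).
Of the 6 differences, 5 transitions and 1 transversion, so Ti/Tv = 5/1 = 5.000.

5.000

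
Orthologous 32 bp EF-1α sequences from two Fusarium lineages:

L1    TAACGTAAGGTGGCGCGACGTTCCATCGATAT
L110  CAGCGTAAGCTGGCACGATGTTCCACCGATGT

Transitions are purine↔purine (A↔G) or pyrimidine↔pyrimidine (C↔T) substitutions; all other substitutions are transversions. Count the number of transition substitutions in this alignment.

6

The sequences differ at positions 1 (T/C, transition), 3 (A/G, transition), 10 (G/C, transversion), 15 (G/A, transition), 19 (C/T, transition), 26 (T/C, transition), 31 (A/G, transition).
Of the 7 differences, 6 transitions and 1 transversion, so the answer is 6.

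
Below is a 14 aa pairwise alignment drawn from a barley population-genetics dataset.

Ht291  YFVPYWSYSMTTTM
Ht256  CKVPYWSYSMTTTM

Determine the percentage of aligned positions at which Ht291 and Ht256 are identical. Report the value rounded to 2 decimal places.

The sequences differ at positions 1 (Y/C), 2 (F/K).
12 of the 14 sites match, so the percent identity is 12/14 × 100 = 85.71%.

85.71%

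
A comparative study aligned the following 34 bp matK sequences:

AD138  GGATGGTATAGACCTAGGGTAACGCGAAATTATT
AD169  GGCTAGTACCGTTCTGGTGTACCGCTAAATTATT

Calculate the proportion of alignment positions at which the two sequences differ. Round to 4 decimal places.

Mismatches occur at site 3 (A→C), site 5 (G→A), site 9 (T→C), site 10 (A→C), site 12 (A→T), site 13 (C→T), site 16 (A→G), site 18 (G→T), site 22 (A→C), site 26 (G→T).
There are 10 differences over 34 sites, so p = 10/34 = 0.2941.

0.2941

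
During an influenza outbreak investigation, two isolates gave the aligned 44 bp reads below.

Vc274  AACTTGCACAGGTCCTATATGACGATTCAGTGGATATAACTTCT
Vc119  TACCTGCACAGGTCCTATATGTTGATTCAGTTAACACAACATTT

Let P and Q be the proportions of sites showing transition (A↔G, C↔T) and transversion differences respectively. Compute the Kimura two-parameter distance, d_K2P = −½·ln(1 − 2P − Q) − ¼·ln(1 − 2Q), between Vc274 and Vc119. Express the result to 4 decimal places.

0.2762

Mismatches occur at site 1 (A/T, transversion), site 4 (T/C, transition), site 22 (A/T, transversion), site 23 (C/T, transition), site 32 (G/T, transversion), site 33 (G/A, transition), site 35 (T/C, transition), site 37 (T/C, transition), site 41 (T/A, transversion), site 43 (C/T, transition).
Of the 10 differences, 6 transitions and 4 transversions over 44 sites: P = 6/44 = 0.136364, Q = 4/44 = 0.090909.
d = −0.5·ln(0.636363) − 0.25·ln(0.818182) = −0.5·(-0.451986) − 0.25·(-0.200670) = 0.2762.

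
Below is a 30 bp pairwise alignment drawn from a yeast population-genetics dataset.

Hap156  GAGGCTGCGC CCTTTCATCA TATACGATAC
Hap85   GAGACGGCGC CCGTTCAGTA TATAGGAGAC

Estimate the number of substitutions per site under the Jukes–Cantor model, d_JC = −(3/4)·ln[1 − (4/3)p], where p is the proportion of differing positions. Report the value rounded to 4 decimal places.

0.2795

Mismatches occur at site 4 (G↔A), site 6 (T↔G), site 13 (T↔G), site 18 (T↔G), site 19 (C↔T), site 25 (C↔G), site 28 (T↔G).
p = 7/30 = 0.233333.
d = −0.75 · ln(1 − (4/3)·0.233333) = −0.75 · ln(0.688889) = −0.75 · (-0.372675) = 0.2795.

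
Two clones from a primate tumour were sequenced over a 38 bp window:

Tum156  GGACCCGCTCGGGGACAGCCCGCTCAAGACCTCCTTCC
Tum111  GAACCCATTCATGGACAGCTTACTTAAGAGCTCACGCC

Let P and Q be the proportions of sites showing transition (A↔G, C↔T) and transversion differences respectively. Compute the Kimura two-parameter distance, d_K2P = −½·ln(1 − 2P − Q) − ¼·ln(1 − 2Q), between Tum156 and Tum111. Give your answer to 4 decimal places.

0.4916

Mismatches occur at site 2 (G↔A, transition), site 7 (G↔A, transition), site 8 (C↔T, transition), site 11 (G↔A, transition), site 12 (G↔T, transversion), site 20 (C↔T, transition), site 21 (C↔T, transition), site 22 (G↔A, transition), site 25 (C↔T, transition), site 30 (C↔G, transversion), site 34 (C↔A, transversion), site 35 (T↔C, transition), site 36 (T↔G, transversion).
Of the 13 differences, 9 transitions and 4 transversions over 38 sites: P = 9/38 = 0.236842, Q = 4/38 = 0.105263.
d = −0.5·ln(0.421053) − 0.25·ln(0.789474) = −0.5·(-0.864997) − 0.25·(-0.236388) = 0.4916.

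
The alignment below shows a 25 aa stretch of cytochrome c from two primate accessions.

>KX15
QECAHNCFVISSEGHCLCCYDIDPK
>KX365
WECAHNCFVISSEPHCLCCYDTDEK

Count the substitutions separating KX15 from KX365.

Differing sites — 1:Q/W; 14:G/P; 22:I/T; 24:P/E.
That gives 4 mismatches out of 25 aligned sites, so the Hamming distance is 4.

4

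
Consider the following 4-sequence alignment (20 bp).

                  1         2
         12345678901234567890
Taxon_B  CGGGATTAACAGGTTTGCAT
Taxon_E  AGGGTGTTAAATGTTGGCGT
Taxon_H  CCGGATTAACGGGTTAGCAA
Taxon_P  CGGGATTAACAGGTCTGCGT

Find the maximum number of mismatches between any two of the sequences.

11

Pairwise Hamming distances:
  Taxon_B vs Taxon_E: 8
  Taxon_B vs Taxon_H: 4
  Taxon_B vs Taxon_P: 2
  Taxon_E vs Taxon_H: 11
  Taxon_E vs Taxon_P: 8
  Taxon_H vs Taxon_P: 6
The largest is 11, between Taxon_E and Taxon_H.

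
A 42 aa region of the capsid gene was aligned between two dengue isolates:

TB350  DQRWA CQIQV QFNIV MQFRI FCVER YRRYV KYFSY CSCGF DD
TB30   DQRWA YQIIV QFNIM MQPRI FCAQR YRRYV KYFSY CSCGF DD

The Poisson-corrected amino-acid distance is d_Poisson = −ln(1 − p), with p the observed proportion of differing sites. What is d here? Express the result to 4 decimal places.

0.1542

The sequences differ at positions 6 (C/Y), 9 (Q/I), 15 (V/M), 18 (F/P), 23 (V/A), 24 (E/Q).
p = 6/42 = 0.142857.
d = −ln(1 − 0.142857) = −ln(0.857143) = 0.1542.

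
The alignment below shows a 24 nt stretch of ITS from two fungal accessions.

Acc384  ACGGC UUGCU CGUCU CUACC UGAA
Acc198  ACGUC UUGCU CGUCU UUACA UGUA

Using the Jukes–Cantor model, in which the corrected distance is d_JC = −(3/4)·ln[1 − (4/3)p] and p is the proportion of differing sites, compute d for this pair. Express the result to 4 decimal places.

Differing sites — 4:G/U; 16:C/U; 20:C/A; 23:A/U.
p = 4/24 = 0.166667.
d = −0.75 · ln(1 − (4/3)·0.166667) = −0.75 · ln(0.777777) = −0.75 · (-0.251315) = 0.1885.

0.1885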